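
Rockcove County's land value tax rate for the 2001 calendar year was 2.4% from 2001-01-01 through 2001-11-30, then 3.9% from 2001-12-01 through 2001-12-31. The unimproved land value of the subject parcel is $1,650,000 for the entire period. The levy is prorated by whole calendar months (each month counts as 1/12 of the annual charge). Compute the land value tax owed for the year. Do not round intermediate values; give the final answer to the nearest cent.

2001-01-01 to 2001-11-30: 11 months at 2.4% → $1,650,000 × 2.4% × 11/12 = $36,300.0000
2001-12-01 to 2001-12-31: 1 month at 3.9% → $1,650,000 × 3.9% × 1/12 = $5,362.5000
Total = $41,662.5000

$41,662.50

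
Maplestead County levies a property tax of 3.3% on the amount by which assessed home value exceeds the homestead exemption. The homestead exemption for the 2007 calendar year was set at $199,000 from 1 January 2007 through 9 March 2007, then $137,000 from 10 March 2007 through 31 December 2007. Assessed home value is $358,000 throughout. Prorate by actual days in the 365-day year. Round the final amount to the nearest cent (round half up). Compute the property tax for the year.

$6,911.83

1 January – 9 March 2007: 68 days, exemption $199,000 → ($358,000 − $199,000) × 3.3% × 68/365 = $977.5233
10 March – 31 December 2007: 297 days, exemption $137,000 → ($358,000 − $137,000) × 3.3% × 297/365 = $5,934.3041
Total = $6,911.8274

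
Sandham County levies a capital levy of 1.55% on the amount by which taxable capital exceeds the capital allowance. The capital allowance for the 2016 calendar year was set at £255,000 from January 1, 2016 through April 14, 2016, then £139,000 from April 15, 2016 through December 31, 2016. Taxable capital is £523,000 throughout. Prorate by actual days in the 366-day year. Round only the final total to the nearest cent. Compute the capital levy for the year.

£5,436.18

January 1 – April 14, 2016: 105 days, exemption £255,000 → (£523,000 − £255,000) × 1.55% × 105/366 = £1,191.7213
April 15 – December 31, 2016: 261 days, exemption £139,000 → (£523,000 − £139,000) × 1.55% × 261/366 = £4,244.4590
Total = £5,436.1803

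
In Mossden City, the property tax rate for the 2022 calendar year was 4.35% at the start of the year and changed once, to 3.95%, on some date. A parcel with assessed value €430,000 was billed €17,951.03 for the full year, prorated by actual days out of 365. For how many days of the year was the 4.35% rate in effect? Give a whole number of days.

205 days

Let d = days at the first rate; then 365 − d days at the second rate.
€430,000 × [4.35%·d + 3.95%·(365−d)] / 365 = €17,951.03
Solving gives d = 205, so the new rate took effect on 25 Jul 2022.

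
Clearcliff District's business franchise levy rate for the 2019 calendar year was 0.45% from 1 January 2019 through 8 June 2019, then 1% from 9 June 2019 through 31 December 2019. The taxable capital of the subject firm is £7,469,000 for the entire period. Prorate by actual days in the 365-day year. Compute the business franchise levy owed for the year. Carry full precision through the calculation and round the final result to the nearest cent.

£56,795.09

1 January – 8 June 2019: 159 days at 0.45% → £7,469,000 × 0.45% × 159/365 = £14,641.2863
9 June – 31 December 2019: 206 days at 1% → £7,469,000 × 1% × 206/365 = £42,153.8082
Total = £56,795.0945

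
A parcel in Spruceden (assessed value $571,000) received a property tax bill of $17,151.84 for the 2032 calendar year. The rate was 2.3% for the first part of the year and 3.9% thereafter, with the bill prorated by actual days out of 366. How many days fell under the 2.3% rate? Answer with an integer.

205 days

Let d = days at the first rate; then 366 − d days at the second rate.
$571,000 × [2.3%·d + 3.9%·(366−d)] / 366 = $17,151.84
Solving gives d = 205, so the new rate took effect on 24 Jul 2032.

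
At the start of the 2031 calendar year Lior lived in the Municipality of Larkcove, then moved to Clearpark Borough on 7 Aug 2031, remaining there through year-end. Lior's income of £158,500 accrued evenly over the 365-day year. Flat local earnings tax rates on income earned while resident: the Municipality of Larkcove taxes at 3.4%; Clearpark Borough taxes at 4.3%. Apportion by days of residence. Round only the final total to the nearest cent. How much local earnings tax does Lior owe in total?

£5,963.51

The Municipality of Larkcove, 1 Jan – 6 Aug 2031: 218 days → £158,500 × 3.4% × 218/365 = £3,218.6356
Clearpark Borough, 7 Aug – 31 Dec 2031: 147 days → £158,500 × 4.3% × 147/365 = £2,744.8726
Total = £5,963.5082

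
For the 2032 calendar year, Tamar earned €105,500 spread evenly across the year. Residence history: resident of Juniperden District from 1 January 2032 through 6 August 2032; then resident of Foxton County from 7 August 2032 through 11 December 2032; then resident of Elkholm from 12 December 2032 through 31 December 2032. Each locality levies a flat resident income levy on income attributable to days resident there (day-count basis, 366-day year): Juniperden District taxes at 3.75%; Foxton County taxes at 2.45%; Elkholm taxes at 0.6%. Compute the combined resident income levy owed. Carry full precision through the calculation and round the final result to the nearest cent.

Juniperden District, 1 January – 6 August 2032: 219 days → €105,500 × 3.75% × 219/366 = €2,367.2643
Foxton County, 7 August – 11 December 2032: 127 days → €105,500 × 2.45% × 127/366 = €896.8941
Elkholm, 12 December – 31 December 2032: 20 days → €105,500 × 0.6% × 20/366 = €34.5902
Total = €3,298.7486

€3,298.75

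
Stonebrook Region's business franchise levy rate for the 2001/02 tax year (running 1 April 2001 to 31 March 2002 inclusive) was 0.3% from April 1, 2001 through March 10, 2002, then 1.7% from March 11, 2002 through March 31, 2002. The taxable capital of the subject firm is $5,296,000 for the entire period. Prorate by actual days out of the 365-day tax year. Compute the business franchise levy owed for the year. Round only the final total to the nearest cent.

$20,153.82

April 1, 2001 – March 10, 2002: 344 days at 0.3% → $5,296,000 × 0.3% × 344/365 = $14,973.8959
March 11 – March 31, 2002: 21 days at 1.7% → $5,296,000 × 1.7% × 21/365 = $5,179.9233
Total = $20,153.8192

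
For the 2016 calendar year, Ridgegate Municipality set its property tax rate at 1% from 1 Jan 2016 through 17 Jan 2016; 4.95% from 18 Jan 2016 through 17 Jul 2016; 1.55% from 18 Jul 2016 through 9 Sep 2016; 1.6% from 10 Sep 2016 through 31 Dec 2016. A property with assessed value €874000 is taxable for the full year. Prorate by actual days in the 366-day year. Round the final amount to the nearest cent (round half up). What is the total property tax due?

€28235.45

1 Jan – 17 Jan 2016: 17 days at 1% → €874000 × 1% × 17/366 = €405.9563
18 Jan – 17 Jul 2016: 182 days at 4.95% → €874000 × 4.95% × 182/366 = €21513.2951
18 Jul – 9 Sep 2016: 54 days at 1.55% → €874000 × 1.55% × 54/366 = €1998.7377
10 Sep – 31 Dec 2016: 113 days at 1.6% → €874000 × 1.6% × 113/366 = €4317.4645
Total = €28235.4536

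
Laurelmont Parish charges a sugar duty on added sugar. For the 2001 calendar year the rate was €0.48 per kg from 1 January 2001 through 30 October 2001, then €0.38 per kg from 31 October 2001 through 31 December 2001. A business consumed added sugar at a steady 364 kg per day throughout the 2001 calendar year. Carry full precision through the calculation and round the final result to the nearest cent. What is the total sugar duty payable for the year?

1 January – 30 October 2001: 303 days × 364 kg/day = 110,292 kg at €0.48/kg → €52940.16
31 October – 31 December 2001: 62 days × 364 kg/day = 22,568 kg at €0.38/kg → €8575.84

€61516.00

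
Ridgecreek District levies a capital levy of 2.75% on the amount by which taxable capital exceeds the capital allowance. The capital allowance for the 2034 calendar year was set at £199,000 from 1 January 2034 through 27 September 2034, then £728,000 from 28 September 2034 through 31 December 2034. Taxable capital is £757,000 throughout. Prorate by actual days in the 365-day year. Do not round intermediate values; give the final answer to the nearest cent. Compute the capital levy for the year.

£11,558.66

1 January – 27 September 2034: 270 days, exemption £199,000 → (£757,000 − £199,000) × 2.75% × 270/365 = £11,351.0959
28 September – 31 December 2034: 95 days, exemption £728,000 → (£757,000 − £728,000) × 2.75% × 95/365 = £207.5685
Total = £11,558.6644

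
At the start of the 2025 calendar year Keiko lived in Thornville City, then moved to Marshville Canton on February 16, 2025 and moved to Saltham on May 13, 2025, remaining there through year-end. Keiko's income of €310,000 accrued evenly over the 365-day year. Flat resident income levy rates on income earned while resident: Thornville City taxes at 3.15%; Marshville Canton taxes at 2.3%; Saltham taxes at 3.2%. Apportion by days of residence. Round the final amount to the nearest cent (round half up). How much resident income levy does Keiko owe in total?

€9,243.10

Thornville City, January 1 – February 15, 2025: 46 days → €310,000 × 3.15% × 46/365 = €1,230.6575
Marshville Canton, February 16 – May 12, 2025: 86 days → €310,000 × 2.3% × 86/365 = €1,679.9452
Saltham, May 13 – December 31, 2025: 233 days → €310,000 × 3.2% × 233/365 = €6,332.4932
Total = €9,243.0959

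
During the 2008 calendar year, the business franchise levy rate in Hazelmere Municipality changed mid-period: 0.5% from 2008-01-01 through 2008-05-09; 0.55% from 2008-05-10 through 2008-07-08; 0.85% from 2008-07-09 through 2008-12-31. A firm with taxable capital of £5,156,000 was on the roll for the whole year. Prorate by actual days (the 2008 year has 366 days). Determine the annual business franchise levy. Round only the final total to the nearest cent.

£34,880.48

2008-01-01 to 2008-05-09: 130 days at 0.5% → £5,156,000 × 0.5% × 130/366 = £9,156.8306
2008-05-10 to 2008-07-08: 60 days at 0.55% → £5,156,000 × 0.55% × 60/366 = £4,648.8525
2008-07-09 to 2008-12-31: 176 days at 0.85% → £5,156,000 × 0.85% × 176/366 = £21,074.7978
Total = £34,880.4809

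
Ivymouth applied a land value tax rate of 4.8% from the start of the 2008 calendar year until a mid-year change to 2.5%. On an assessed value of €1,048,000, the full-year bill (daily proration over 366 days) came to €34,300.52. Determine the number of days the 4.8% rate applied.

Let d = days at the first rate; then 366 − d days at the second rate.
€1,048,000 × [4.8%·d + 2.5%·(366−d)] / 366 = €34,300.52
Solving gives d = 123, so the new rate took effect on May 3, 2008.

123 days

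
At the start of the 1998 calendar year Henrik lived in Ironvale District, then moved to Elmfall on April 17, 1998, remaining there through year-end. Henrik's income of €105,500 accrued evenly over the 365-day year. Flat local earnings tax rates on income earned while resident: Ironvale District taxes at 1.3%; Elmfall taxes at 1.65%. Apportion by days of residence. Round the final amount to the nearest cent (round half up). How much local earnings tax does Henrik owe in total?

€1,633.52

Ironvale District, January 1 – April 16, 1998: 106 days → €105,500 × 1.3% × 106/365 = €398.2986
Elmfall, April 17 – December 31, 1998: 259 days → €105,500 × 1.65% × 259/365 = €1,235.2171
Total = €1,633.5158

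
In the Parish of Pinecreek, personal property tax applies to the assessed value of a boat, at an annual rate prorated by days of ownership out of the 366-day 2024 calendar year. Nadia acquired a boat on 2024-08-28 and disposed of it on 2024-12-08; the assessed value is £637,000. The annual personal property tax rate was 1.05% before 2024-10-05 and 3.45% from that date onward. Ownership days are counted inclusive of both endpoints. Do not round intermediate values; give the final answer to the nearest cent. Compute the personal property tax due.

2024-08-28 to 2024-10-04: 38 days at 1.05% → £637,000 × 1.05% × 38/366 = £694.4344
2024-10-05 to 2024-12-08: 65 days at 3.45% → £637,000 × 3.45% × 65/366 = £3,902.9303
Total = £4,597.3648

£4,597.36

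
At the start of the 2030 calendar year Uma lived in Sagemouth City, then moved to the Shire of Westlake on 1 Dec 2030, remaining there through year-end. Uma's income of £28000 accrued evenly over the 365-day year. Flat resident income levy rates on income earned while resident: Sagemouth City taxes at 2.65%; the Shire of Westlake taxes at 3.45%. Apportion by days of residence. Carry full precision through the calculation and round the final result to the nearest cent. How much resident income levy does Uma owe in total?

Sagemouth City, 1 Jan – 30 Nov 2030: 334 days → £28000 × 2.65% × 334/365 = £678.9808
The Shire of Westlake, 1 Dec – 31 Dec 2030: 31 days → £28000 × 3.45% × 31/365 = £82.0438
Total = £761.0247

£761.02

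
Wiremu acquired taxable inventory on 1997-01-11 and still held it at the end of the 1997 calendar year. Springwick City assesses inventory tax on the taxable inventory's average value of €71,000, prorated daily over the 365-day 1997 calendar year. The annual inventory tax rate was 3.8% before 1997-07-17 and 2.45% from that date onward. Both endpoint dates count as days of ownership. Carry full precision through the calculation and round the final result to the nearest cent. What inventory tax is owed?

1997-01-11 to 1997-07-16: 187 days at 3.8% → €71,000 × 3.8% × 187/365 = €1,382.2630
1997-07-17 to 1997-12-31: 168 days at 2.45% → €71,000 × 2.45% × 168/365 = €800.6466
Total = €2,182.9096

€2,182.91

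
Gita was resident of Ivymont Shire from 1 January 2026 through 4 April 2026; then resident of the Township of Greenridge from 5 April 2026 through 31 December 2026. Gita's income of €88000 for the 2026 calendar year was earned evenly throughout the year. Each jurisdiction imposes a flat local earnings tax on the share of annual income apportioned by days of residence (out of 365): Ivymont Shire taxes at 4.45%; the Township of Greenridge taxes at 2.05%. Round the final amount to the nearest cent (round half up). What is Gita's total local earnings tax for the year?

Ivymont Shire, 1 January – 4 April 2026: 94 days → €88000 × 4.45% × 94/365 = €1008.5041
The Township of Greenridge, 5 April – 31 December 2026: 271 days → €88000 × 2.05% × 271/365 = €1339.4082
Total = €2347.9123

€2347.91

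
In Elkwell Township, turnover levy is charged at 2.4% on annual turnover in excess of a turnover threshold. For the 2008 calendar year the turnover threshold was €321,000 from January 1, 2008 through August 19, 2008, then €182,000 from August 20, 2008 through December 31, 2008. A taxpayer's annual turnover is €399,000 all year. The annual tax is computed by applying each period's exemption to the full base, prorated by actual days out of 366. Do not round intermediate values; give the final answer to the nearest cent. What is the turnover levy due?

€3,093.38

January 1 – August 19, 2008: 232 days, exemption €321,000 → (€399,000 − €321,000) × 2.4% × 232/366 = €1,186.6230
August 20 – December 31, 2008: 134 days, exemption €182,000 → (€399,000 − €182,000) × 2.4% × 134/366 = €1,906.7541
Total = €3,093.3770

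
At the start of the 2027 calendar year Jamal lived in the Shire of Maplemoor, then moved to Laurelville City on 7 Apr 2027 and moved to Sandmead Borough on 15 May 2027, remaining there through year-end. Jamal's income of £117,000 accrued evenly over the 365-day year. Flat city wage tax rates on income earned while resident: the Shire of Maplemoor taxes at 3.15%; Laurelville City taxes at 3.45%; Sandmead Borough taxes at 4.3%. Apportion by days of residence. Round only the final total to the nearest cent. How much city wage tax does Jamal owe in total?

£4,573.58

The Shire of Maplemoor, 1 Jan – 6 Apr 2027: 96 days → £117,000 × 3.15% × 96/365 = £969.3370
Laurelville City, 7 Apr – 14 May 2027: 38 days → £117,000 × 3.45% × 38/365 = £420.2384
Sandmead Borough, 15 May – 31 Dec 2027: 231 days → £117,000 × 4.3% × 231/365 = £3,184.0027
Total = £4,573.5781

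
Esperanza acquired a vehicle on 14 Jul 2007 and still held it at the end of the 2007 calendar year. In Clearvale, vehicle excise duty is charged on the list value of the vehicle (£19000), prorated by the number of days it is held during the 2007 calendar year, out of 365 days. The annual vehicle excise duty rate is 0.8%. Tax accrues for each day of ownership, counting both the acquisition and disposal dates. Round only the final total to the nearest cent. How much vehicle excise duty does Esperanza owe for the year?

Days held (14 Jul – 31 Dec 2007): 171 out of 365
Tax = £19000 × 0.8% × 171/365 = £71.2110

£71.21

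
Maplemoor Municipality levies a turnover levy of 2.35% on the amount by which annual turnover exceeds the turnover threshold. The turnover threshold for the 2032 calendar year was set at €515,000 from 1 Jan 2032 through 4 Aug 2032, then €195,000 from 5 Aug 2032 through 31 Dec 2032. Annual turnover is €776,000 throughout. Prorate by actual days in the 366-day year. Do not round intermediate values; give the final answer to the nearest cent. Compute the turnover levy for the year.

€9,194.92

1 Jan – 4 Aug 2032: 217 days, exemption €515,000 → (€776,000 − €515,000) × 2.35% × 217/366 = €3,636.5287
5 Aug – 31 Dec 2032: 149 days, exemption €195,000 → (€776,000 − €195,000) × 2.35% × 149/366 = €5,558.3921
Total = €9,194.9208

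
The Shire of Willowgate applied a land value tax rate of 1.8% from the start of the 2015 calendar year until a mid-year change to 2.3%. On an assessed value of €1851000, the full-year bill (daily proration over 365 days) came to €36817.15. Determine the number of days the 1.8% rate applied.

227 days

Let d = days at the first rate; then 365 − d days at the second rate.
€1851000 × [1.8%·d + 2.3%·(365−d)] / 365 = €36817.15
Solving gives d = 227, so the new rate took effect on 16 Aug 2015.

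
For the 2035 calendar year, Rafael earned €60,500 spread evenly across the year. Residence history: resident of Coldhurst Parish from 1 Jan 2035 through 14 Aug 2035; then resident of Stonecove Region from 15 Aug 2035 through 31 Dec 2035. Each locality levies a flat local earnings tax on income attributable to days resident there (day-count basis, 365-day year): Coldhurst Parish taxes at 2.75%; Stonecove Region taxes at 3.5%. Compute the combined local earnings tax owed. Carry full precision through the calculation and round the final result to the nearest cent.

€1,836.55

Coldhurst Parish, 1 Jan – 14 Aug 2035: 226 days → €60,500 × 2.75% × 226/365 = €1,030.1575
Stonecove Region, 15 Aug – 31 Dec 2035: 139 days → €60,500 × 3.5% × 139/365 = €806.3904
Total = €1,836.5479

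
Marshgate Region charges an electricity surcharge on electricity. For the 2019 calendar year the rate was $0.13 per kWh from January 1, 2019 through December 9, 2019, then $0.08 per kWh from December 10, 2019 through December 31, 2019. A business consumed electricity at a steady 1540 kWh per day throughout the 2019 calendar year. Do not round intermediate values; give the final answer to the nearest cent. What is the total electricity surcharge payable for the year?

$71,379.00

January 1 – December 9, 2019: 343 days × 1540 kWh/day = 528,220 kWh at $0.13/kWh → $68,668.60
December 10 – December 31, 2019: 22 days × 1540 kWh/day = 33,880 kWh at $0.08/kWh → $2,710.40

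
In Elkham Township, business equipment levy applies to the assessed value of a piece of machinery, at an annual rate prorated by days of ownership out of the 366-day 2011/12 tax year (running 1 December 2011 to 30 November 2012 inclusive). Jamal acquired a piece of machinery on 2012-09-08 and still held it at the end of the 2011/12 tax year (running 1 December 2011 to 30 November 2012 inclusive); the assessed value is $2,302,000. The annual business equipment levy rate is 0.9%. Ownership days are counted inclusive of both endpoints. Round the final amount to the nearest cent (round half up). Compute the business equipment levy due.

Days held (2012-09-08 to 2012-11-30): 84 out of 366
Tax = $2,302,000 × 0.9% × 84/366 = $4,754.9508

$4,754.95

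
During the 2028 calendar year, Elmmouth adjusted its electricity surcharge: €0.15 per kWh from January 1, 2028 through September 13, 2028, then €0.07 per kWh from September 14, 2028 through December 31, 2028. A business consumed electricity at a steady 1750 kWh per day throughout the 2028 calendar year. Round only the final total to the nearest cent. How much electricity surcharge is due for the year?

January 1 – September 13, 2028: 257 days × 1750 kWh/day = 449,750 kWh at €0.15/kWh → €67,462.50
September 14 – December 31, 2028: 109 days × 1750 kWh/day = 190,750 kWh at €0.07/kWh → €13,352.50

€80,815.00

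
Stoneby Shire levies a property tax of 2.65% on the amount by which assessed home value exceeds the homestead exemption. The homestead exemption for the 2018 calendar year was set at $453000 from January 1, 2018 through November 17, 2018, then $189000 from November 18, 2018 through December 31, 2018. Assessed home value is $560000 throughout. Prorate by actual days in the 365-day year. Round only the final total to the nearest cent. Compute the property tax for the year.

January 1 – November 17, 2018: 321 days, exemption $453000 → ($560000 − $453000) × 2.65% × 321/365 = $2493.6863
November 18 – December 31, 2018: 44 days, exemption $189000 → ($560000 − $189000) × 2.65% × 44/365 = $1185.1671
Total = $3678.8534

$3678.85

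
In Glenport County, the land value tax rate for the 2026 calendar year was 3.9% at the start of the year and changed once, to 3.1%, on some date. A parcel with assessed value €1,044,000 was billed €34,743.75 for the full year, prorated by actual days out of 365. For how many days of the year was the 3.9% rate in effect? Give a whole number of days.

Let d = days at the first rate; then 365 − d days at the second rate.
€1,044,000 × [3.9%·d + 3.1%·(365−d)] / 365 = €34,743.75
Solving gives d = 104, so the new rate took effect on 15 April 2026.

104 days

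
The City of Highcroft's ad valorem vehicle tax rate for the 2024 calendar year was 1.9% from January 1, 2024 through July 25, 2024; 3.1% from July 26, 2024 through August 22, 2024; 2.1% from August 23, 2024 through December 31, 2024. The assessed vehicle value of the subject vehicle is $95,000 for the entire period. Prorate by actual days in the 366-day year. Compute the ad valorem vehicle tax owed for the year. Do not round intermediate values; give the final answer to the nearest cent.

$1,960.22

January 1 – July 25, 2024: 207 days at 1.9% → $95,000 × 1.9% × 207/366 = $1,020.8607
July 26 – August 22, 2024: 28 days at 3.1% → $95,000 × 3.1% × 28/366 = $225.3005
August 23 – December 31, 2024: 131 days at 2.1% → $95,000 × 2.1% × 131/366 = $714.0574
Total = $1,960.2186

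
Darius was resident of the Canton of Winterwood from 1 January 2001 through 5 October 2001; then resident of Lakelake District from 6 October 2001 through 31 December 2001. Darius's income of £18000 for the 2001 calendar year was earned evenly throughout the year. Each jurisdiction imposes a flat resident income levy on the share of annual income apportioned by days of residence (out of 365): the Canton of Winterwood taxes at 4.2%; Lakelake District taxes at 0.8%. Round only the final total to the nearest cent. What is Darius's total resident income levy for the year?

The Canton of Winterwood, 1 January – 5 October 2001: 278 days → £18000 × 4.2% × 278/365 = £575.8027
Lakelake District, 6 October – 31 December 2001: 87 days → £18000 × 0.8% × 87/365 = £34.3233
Total = £610.1260

£610.13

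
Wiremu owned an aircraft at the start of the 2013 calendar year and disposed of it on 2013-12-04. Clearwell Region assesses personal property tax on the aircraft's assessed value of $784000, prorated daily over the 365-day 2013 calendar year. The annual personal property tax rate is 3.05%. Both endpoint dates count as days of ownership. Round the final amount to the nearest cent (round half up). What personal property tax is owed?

$22143.17

Days held (2013-01-01 to 2013-12-04): 338 out of 365
Tax = $784000 × 3.05% × 338/365 = $22143.1671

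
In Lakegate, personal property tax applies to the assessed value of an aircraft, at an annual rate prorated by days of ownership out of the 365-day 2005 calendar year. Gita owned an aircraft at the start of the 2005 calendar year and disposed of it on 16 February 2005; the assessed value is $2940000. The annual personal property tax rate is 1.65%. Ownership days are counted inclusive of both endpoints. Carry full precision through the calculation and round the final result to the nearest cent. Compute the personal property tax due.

Days held (1 January – 16 February 2005): 47 out of 365
Tax = $2940000 × 1.65% × 47/365 = $6246.4932

$6246.49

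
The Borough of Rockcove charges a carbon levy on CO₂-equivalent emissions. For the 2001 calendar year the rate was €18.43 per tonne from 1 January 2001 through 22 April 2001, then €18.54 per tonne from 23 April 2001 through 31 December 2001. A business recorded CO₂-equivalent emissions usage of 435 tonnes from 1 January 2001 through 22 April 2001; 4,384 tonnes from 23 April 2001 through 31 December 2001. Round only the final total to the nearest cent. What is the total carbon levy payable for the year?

€89,296.41

1 January – 22 April 2001: 435 tonnes at €18.43/tonne → €8,017.05
23 April – 31 December 2001: 4,384 tonnes at €18.54/tonne → €81,279.36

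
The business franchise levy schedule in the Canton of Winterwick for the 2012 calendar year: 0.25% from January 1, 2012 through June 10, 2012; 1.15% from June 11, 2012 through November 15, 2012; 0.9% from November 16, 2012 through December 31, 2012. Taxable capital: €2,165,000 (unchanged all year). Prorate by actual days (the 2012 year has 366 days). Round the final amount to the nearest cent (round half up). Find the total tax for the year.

January 1 – June 10, 2012: 162 days at 0.25% → €2,165,000 × 0.25% × 162/366 = €2,395.6967
June 11 – November 15, 2012: 158 days at 1.15% → €2,165,000 × 1.15% × 158/366 = €10,748.1011
November 16 – December 31, 2012: 46 days at 0.9% → €2,165,000 × 0.9% × 46/366 = €2,448.9344
Total = €15,592.7322

€15,592.73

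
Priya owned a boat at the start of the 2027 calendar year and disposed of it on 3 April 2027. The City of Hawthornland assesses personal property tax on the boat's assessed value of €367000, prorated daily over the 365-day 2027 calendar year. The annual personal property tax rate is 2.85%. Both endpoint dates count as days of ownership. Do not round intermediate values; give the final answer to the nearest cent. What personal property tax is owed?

€2665.02

Days held (1 January – 3 April 2027): 93 out of 365
Tax = €367000 × 2.85% × 93/365 = €2665.0233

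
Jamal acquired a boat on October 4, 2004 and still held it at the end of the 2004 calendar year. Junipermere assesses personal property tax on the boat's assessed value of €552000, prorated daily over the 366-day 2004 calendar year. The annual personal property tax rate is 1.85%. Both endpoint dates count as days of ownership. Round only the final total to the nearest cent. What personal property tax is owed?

Days held (October 4 – December 31, 2004): 89 out of 366
Tax = €552000 × 1.85% × 89/366 = €2483.2459

€2483.25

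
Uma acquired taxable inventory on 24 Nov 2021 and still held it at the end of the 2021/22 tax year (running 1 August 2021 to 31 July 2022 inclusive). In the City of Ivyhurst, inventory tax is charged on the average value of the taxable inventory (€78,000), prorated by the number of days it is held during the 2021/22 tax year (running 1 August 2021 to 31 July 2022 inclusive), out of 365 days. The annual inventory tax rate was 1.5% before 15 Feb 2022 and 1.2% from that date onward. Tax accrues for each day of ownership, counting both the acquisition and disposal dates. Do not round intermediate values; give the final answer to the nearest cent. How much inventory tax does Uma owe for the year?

€694.31

24 Nov 2021 – 14 Feb 2022: 83 days at 1.5% → €78,000 × 1.5% × 83/365 = €266.0548
15 Feb – 31 Jul 2022: 167 days at 1.2% → €78,000 × 1.2% × 167/365 = €428.2521
Total = €694.3068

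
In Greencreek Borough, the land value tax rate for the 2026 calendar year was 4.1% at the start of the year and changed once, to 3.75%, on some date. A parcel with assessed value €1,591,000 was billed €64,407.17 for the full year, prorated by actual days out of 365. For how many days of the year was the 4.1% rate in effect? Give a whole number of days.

311 days

Let d = days at the first rate; then 365 − d days at the second rate.
€1,591,000 × [4.1%·d + 3.75%·(365−d)] / 365 = €64,407.17
Solving gives d = 311, so the new rate took effect on 8 November 2026.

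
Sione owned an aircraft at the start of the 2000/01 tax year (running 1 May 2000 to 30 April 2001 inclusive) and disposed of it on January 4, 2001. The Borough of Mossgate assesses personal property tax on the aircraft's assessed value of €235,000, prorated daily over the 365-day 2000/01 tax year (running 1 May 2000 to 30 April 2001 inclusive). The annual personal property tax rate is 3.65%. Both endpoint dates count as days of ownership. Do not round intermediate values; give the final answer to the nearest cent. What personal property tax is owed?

€5,851.50

Days held (May 1, 2000 – January 4, 2001): 249 out of 365
Tax = €235,000 × 3.65% × 249/365 = €5,851.5000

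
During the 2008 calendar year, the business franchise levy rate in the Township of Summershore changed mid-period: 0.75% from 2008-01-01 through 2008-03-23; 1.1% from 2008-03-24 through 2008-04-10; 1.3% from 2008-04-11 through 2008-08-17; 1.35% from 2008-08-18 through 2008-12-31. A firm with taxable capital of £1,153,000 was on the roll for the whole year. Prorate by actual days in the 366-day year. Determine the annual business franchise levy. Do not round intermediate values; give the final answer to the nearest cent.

£13,651.71

2008-01-01 to 2008-03-23: 83 days at 0.75% → £1,153,000 × 0.75% × 83/366 = £1,961.0451
2008-03-24 to 2008-04-10: 18 days at 1.1% → £1,153,000 × 1.1% × 18/366 = £623.7541
2008-04-11 to 2008-08-17: 129 days at 1.3% → £1,153,000 × 1.3% × 129/366 = £5,283.0082
2008-08-18 to 2008-12-31: 136 days at 1.35% → £1,153,000 × 1.35% × 136/366 = £5,783.9016
Total = £13,651.7090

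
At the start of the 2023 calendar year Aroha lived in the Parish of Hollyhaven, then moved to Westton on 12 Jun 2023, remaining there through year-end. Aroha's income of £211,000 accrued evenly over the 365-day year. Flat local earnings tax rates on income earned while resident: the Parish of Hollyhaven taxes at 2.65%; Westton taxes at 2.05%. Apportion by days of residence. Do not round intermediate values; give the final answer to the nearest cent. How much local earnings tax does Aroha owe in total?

£4,887.40

The Parish of Hollyhaven, 1 Jan – 11 Jun 2023: 162 days → £211,000 × 2.65% × 162/365 = £2,481.7068
Westton, 12 Jun – 31 Dec 2023: 203 days → £211,000 × 2.05% × 203/365 = £2,405.6890
Total = £4,887.3959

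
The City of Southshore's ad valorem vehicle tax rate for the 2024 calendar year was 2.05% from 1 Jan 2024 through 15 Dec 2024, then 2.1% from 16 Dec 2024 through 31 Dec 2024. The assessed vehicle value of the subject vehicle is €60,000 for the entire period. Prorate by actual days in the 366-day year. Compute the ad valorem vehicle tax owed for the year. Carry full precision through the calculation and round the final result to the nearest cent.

1 Jan – 15 Dec 2024: 350 days at 2.05% → €60,000 × 2.05% × 350/366 = €1,176.2295
16 Dec – 31 Dec 2024: 16 days at 2.1% → €60,000 × 2.1% × 16/366 = €55.0820
Total = €1,231.3115

€1,231.31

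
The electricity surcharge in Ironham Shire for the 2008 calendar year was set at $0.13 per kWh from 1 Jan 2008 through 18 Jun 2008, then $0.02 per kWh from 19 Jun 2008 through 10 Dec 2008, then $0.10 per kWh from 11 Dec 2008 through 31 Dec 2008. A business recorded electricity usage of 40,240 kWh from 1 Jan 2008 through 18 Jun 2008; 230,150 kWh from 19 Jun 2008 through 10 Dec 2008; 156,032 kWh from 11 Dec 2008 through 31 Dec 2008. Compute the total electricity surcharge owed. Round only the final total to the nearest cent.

$25,437.40

1 Jan – 18 Jun 2008: 40,240 kWh at $0.13/kWh → $5,231.20
19 Jun – 10 Dec 2008: 230,150 kWh at $0.02/kWh → $4,603.00
11 Dec – 31 Dec 2008: 156,032 kWh at $0.10/kWh → $15,603.20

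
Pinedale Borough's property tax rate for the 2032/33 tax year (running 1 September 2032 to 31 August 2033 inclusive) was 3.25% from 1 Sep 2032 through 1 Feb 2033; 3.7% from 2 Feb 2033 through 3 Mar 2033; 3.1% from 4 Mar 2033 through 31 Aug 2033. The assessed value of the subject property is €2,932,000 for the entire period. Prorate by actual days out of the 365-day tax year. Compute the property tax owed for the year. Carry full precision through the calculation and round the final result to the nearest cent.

1 Sep 2032 – 1 Feb 2033: 154 days at 3.25% → €2,932,000 × 3.25% × 154/365 = €40,204.5479
2 Feb – 3 Mar 2033: 30 days at 3.7% → €2,932,000 × 3.7% × 30/365 = €8,916.4932
4 Mar – 31 Aug 2033: 181 days at 3.1% → €2,932,000 × 3.1% × 181/365 = €45,072.4712
Total = €94,193.5123

€94,193.51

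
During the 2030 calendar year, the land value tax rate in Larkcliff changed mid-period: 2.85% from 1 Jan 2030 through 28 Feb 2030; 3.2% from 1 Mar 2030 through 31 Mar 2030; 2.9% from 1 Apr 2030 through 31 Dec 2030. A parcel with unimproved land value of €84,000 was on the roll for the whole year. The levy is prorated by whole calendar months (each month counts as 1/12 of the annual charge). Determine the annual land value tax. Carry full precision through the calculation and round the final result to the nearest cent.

1 Jan – 28 Feb 2030: 2 months at 2.85% → €84,000 × 2.85% × 2/12 = €399.0000
1 Mar – 31 Mar 2030: 1 month at 3.2% → €84,000 × 3.2% × 1/12 = €224.0000
1 Apr – 31 Dec 2030: 9 months at 2.9% → €84,000 × 2.9% × 9/12 = €1,827.0000
Total = €2,450.0000

€2,450.00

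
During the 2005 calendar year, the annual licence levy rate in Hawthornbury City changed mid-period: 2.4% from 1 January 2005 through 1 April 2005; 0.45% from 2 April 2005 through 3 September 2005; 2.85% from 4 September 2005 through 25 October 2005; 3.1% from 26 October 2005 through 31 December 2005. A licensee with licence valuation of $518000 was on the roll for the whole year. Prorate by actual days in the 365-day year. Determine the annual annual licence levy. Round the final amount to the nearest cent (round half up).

1 January – 1 April 2005: 91 days at 2.4% → $518000 × 2.4% × 91/365 = $3099.4849
2 April – 3 September 2005: 155 days at 0.45% → $518000 × 0.45% × 155/365 = $989.8767
4 September – 25 October 2005: 52 days at 2.85% → $518000 × 2.85% × 52/365 = $2103.2219
26 October – 31 December 2005: 67 days at 3.1% → $518000 × 3.1% × 67/365 = $2947.6329
Total = $9140.2164

$9140.22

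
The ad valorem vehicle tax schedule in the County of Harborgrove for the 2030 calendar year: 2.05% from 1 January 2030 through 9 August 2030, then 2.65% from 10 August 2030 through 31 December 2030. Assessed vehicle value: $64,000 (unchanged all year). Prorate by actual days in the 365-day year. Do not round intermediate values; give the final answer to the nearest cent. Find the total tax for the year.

1 January – 9 August 2030: 221 days at 2.05% → $64,000 × 2.05% × 221/365 = $794.3890
10 August – 31 December 2030: 144 days at 2.65% → $64,000 × 2.65% × 144/365 = $669.1068
Total = $1,463.4959

$1,463.50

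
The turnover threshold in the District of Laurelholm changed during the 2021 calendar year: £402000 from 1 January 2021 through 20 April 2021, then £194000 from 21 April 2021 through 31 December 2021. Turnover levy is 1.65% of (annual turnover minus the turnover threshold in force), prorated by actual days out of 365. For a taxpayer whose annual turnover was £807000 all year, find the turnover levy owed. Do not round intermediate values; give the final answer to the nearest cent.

£9080.20

1 January – 20 April 2021: 110 days, exemption £402000 → (£807000 − £402000) × 1.65% × 110/365 = £2013.9041
21 April – 31 December 2021: 255 days, exemption £194000 → (£807000 − £194000) × 1.65% × 255/365 = £7066.2945
Total = £9080.1986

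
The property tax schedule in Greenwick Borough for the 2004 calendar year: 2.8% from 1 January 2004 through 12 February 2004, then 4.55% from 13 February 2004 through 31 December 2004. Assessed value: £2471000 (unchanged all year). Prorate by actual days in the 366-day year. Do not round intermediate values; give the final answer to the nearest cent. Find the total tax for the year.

1 January – 12 February 2004: 43 days at 2.8% → £2471000 × 2.8% × 43/366 = £8128.6448
13 February – 31 December 2004: 323 days at 4.55% → £2471000 × 4.55% × 323/366 = £99221.4522
Total = £107350.0970

£107350.10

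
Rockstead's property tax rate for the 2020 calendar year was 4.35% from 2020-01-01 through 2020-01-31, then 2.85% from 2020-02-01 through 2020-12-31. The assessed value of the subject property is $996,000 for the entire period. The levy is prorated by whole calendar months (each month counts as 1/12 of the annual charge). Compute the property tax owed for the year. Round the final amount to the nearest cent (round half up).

2020-01-01 to 2020-01-31: 1 month at 4.35% → $996,000 × 4.35% × 1/12 = $3,610.5000
2020-02-01 to 2020-12-31: 11 months at 2.85% → $996,000 × 2.85% × 11/12 = $26,020.5000
Total = $29,631.0000

$29,631.00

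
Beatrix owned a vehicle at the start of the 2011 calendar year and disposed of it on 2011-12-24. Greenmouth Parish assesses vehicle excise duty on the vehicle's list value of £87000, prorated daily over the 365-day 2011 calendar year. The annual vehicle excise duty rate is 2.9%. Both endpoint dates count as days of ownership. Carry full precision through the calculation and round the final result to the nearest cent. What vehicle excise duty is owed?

Days held (2011-01-01 to 2011-12-24): 358 out of 365
Tax = £87000 × 2.9% × 358/365 = £2474.6137

£2474.61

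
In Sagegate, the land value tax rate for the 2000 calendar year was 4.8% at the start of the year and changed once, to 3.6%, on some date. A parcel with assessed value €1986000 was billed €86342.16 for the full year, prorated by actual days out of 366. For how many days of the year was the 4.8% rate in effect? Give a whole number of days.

Let d = days at the first rate; then 366 − d days at the second rate.
€1986000 × [4.8%·d + 3.6%·(366−d)] / 366 = €86342.16
Solving gives d = 228, so the new rate took effect on August 16, 2000.

228 days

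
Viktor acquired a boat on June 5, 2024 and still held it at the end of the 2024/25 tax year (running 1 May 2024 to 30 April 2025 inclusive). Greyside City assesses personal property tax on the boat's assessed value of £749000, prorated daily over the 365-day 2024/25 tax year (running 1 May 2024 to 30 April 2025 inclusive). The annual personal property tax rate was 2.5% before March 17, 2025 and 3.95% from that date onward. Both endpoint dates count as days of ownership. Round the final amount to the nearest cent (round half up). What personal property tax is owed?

June 5, 2024 – March 16, 2025: 285 days at 2.5% → £749000 × 2.5% × 285/365 = £14620.8904
March 17 – April 30, 2025: 45 days at 3.95% → £749000 × 3.95% × 45/365 = £3647.5274
Total = £18268.4178

£18268.42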